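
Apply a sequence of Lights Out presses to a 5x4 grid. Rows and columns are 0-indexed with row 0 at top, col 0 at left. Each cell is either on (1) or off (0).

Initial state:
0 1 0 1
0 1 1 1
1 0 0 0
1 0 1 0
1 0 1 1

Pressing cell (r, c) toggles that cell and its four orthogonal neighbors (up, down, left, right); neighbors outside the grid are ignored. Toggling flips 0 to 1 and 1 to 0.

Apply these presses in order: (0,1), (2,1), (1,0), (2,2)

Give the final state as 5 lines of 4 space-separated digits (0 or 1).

Answer: 0 0 1 1
1 0 0 1
1 0 0 1
1 1 0 0
1 0 1 1

Derivation:
After press 1 at (0,1):
1 0 1 1
0 0 1 1
1 0 0 0
1 0 1 0
1 0 1 1

After press 2 at (2,1):
1 0 1 1
0 1 1 1
0 1 1 0
1 1 1 0
1 0 1 1

After press 3 at (1,0):
0 0 1 1
1 0 1 1
1 1 1 0
1 1 1 0
1 0 1 1

After press 4 at (2,2):
0 0 1 1
1 0 0 1
1 0 0 1
1 1 0 0
1 0 1 1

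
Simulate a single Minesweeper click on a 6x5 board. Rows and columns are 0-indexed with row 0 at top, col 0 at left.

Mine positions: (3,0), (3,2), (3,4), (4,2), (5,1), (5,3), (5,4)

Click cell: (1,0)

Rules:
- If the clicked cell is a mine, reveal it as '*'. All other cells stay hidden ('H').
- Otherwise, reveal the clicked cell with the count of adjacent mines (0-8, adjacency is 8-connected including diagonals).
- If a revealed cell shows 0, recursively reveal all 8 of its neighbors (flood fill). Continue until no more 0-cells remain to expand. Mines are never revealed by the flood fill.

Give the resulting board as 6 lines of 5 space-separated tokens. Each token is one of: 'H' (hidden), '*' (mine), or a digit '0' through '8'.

0 0 0 0 0
0 0 0 0 0
1 2 1 2 1
H H H H H
H H H H H
H H H H H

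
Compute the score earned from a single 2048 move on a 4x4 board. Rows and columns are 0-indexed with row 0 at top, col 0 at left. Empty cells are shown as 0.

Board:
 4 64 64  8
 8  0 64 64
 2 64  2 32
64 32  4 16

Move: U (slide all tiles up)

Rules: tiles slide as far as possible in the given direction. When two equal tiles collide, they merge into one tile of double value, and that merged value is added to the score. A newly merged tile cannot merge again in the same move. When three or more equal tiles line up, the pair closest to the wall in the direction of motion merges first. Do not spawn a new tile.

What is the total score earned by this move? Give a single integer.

Slide up:
col 0: [4, 8, 2, 64] -> [4, 8, 2, 64]  score +0 (running 0)
col 1: [64, 0, 64, 32] -> [128, 32, 0, 0]  score +128 (running 128)
col 2: [64, 64, 2, 4] -> [128, 2, 4, 0]  score +128 (running 256)
col 3: [8, 64, 32, 16] -> [8, 64, 32, 16]  score +0 (running 256)
Board after move:
  4 128 128   8
  8  32   2  64
  2   0   4  32
 64   0   0  16

Answer: 256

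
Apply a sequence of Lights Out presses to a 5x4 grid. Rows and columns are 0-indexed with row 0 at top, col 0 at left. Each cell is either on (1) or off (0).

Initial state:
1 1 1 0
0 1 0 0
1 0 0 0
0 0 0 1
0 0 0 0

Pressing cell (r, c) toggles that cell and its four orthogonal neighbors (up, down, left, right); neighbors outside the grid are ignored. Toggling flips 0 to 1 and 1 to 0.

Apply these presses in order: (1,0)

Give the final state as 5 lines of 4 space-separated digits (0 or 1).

Answer: 0 1 1 0
1 0 0 0
0 0 0 0
0 0 0 1
0 0 0 0

Derivation:
After press 1 at (1,0):
0 1 1 0
1 0 0 0
0 0 0 0
0 0 0 1
0 0 0 0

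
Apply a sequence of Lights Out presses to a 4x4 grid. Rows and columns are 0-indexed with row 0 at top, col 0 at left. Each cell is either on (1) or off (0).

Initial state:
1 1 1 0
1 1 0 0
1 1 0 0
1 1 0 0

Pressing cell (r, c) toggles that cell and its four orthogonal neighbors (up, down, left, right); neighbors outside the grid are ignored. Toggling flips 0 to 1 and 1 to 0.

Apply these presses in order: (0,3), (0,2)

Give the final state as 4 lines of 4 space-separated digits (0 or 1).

After press 1 at (0,3):
1 1 0 1
1 1 0 1
1 1 0 0
1 1 0 0

After press 2 at (0,2):
1 0 1 0
1 1 1 1
1 1 0 0
1 1 0 0

Answer: 1 0 1 0
1 1 1 1
1 1 0 0
1 1 0 0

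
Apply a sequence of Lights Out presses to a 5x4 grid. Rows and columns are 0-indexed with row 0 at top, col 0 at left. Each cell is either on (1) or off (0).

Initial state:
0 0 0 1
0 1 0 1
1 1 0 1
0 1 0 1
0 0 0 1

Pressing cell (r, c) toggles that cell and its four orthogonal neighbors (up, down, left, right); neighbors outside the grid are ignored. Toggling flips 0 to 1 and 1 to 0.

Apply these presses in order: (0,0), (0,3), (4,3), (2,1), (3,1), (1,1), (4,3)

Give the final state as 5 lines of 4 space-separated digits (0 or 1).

After press 1 at (0,0):
1 1 0 1
1 1 0 1
1 1 0 1
0 1 0 1
0 0 0 1

After press 2 at (0,3):
1 1 1 0
1 1 0 0
1 1 0 1
0 1 0 1
0 0 0 1

After press 3 at (4,3):
1 1 1 0
1 1 0 0
1 1 0 1
0 1 0 0
0 0 1 0

After press 4 at (2,1):
1 1 1 0
1 0 0 0
0 0 1 1
0 0 0 0
0 0 1 0

After press 5 at (3,1):
1 1 1 0
1 0 0 0
0 1 1 1
1 1 1 0
0 1 1 0

After press 6 at (1,1):
1 0 1 0
0 1 1 0
0 0 1 1
1 1 1 0
0 1 1 0

After press 7 at (4,3):
1 0 1 0
0 1 1 0
0 0 1 1
1 1 1 1
0 1 0 1

Answer: 1 0 1 0
0 1 1 0
0 0 1 1
1 1 1 1
0 1 0 1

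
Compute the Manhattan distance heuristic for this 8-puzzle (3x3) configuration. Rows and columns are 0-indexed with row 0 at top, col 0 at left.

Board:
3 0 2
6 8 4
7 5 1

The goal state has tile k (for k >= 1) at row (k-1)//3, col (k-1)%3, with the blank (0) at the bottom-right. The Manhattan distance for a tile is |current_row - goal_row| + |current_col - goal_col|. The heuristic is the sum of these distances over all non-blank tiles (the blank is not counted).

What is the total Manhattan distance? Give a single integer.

Tile 3: at (0,0), goal (0,2), distance |0-0|+|0-2| = 2
Tile 2: at (0,2), goal (0,1), distance |0-0|+|2-1| = 1
Tile 6: at (1,0), goal (1,2), distance |1-1|+|0-2| = 2
Tile 8: at (1,1), goal (2,1), distance |1-2|+|1-1| = 1
Tile 4: at (1,2), goal (1,0), distance |1-1|+|2-0| = 2
Tile 7: at (2,0), goal (2,0), distance |2-2|+|0-0| = 0
Tile 5: at (2,1), goal (1,1), distance |2-1|+|1-1| = 1
Tile 1: at (2,2), goal (0,0), distance |2-0|+|2-0| = 4
Sum: 2 + 1 + 2 + 1 + 2 + 0 + 1 + 4 = 13

Answer: 13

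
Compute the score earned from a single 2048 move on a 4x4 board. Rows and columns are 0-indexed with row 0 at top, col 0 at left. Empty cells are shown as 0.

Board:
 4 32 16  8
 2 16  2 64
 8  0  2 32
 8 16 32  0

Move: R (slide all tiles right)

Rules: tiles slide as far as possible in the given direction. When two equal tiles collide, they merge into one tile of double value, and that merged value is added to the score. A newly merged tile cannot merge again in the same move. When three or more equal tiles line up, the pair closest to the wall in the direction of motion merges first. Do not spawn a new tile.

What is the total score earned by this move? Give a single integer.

Slide right:
row 0: [4, 32, 16, 8] -> [4, 32, 16, 8]  score +0 (running 0)
row 1: [2, 16, 2, 64] -> [2, 16, 2, 64]  score +0 (running 0)
row 2: [8, 0, 2, 32] -> [0, 8, 2, 32]  score +0 (running 0)
row 3: [8, 16, 32, 0] -> [0, 8, 16, 32]  score +0 (running 0)
Board after move:
 4 32 16  8
 2 16  2 64
 0  8  2 32
 0  8 16 32

Answer: 0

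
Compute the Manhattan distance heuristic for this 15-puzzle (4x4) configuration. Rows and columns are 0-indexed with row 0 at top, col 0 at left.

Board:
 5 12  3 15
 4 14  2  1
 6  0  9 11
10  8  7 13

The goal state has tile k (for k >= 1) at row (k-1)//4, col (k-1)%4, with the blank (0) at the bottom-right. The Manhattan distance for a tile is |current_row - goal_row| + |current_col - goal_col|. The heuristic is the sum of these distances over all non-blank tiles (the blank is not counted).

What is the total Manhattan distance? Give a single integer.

Answer: 37

Derivation:
Tile 5: at (0,0), goal (1,0), distance |0-1|+|0-0| = 1
Tile 12: at (0,1), goal (2,3), distance |0-2|+|1-3| = 4
Tile 3: at (0,2), goal (0,2), distance |0-0|+|2-2| = 0
Tile 15: at (0,3), goal (3,2), distance |0-3|+|3-2| = 4
Tile 4: at (1,0), goal (0,3), distance |1-0|+|0-3| = 4
Tile 14: at (1,1), goal (3,1), distance |1-3|+|1-1| = 2
Tile 2: at (1,2), goal (0,1), distance |1-0|+|2-1| = 2
Tile 1: at (1,3), goal (0,0), distance |1-0|+|3-0| = 4
Tile 6: at (2,0), goal (1,1), distance |2-1|+|0-1| = 2
Tile 9: at (2,2), goal (2,0), distance |2-2|+|2-0| = 2
Tile 11: at (2,3), goal (2,2), distance |2-2|+|3-2| = 1
Tile 10: at (3,0), goal (2,1), distance |3-2|+|0-1| = 2
Tile 8: at (3,1), goal (1,3), distance |3-1|+|1-3| = 4
Tile 7: at (3,2), goal (1,2), distance |3-1|+|2-2| = 2
Tile 13: at (3,3), goal (3,0), distance |3-3|+|3-0| = 3
Sum: 1 + 4 + 0 + 4 + 4 + 2 + 2 + 4 + 2 + 2 + 1 + 2 + 4 + 2 + 3 = 37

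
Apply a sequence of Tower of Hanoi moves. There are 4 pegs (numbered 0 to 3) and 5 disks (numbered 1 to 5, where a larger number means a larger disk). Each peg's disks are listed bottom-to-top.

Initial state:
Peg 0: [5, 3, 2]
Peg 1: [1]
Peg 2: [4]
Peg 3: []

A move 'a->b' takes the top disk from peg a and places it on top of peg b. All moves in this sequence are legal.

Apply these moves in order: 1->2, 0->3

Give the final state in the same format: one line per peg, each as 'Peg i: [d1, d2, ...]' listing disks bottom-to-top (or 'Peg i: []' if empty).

After move 1 (1->2):
Peg 0: [5, 3, 2]
Peg 1: []
Peg 2: [4, 1]
Peg 3: []

After move 2 (0->3):
Peg 0: [5, 3]
Peg 1: []
Peg 2: [4, 1]
Peg 3: [2]

Answer: Peg 0: [5, 3]
Peg 1: []
Peg 2: [4, 1]
Peg 3: [2]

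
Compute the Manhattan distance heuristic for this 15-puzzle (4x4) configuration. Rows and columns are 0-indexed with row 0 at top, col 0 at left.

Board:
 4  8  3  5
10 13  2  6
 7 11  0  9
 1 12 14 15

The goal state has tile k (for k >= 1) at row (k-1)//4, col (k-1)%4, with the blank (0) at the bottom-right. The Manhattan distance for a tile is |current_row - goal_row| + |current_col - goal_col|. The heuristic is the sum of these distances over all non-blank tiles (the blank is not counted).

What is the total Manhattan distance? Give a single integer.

Answer: 34

Derivation:
Tile 4: at (0,0), goal (0,3), distance |0-0|+|0-3| = 3
Tile 8: at (0,1), goal (1,3), distance |0-1|+|1-3| = 3
Tile 3: at (0,2), goal (0,2), distance |0-0|+|2-2| = 0
Tile 5: at (0,3), goal (1,0), distance |0-1|+|3-0| = 4
Tile 10: at (1,0), goal (2,1), distance |1-2|+|0-1| = 2
Tile 13: at (1,1), goal (3,0), distance |1-3|+|1-0| = 3
Tile 2: at (1,2), goal (0,1), distance |1-0|+|2-1| = 2
Tile 6: at (1,3), goal (1,1), distance |1-1|+|3-1| = 2
Tile 7: at (2,0), goal (1,2), distance |2-1|+|0-2| = 3
Tile 11: at (2,1), goal (2,2), distance |2-2|+|1-2| = 1
Tile 9: at (2,3), goal (2,0), distance |2-2|+|3-0| = 3
Tile 1: at (3,0), goal (0,0), distance |3-0|+|0-0| = 3
Tile 12: at (3,1), goal (2,3), distance |3-2|+|1-3| = 3
Tile 14: at (3,2), goal (3,1), distance |3-3|+|2-1| = 1
Tile 15: at (3,3), goal (3,2), distance |3-3|+|3-2| = 1
Sum: 3 + 3 + 0 + 4 + 2 + 3 + 2 + 2 + 3 + 1 + 3 + 3 + 3 + 1 + 1 = 34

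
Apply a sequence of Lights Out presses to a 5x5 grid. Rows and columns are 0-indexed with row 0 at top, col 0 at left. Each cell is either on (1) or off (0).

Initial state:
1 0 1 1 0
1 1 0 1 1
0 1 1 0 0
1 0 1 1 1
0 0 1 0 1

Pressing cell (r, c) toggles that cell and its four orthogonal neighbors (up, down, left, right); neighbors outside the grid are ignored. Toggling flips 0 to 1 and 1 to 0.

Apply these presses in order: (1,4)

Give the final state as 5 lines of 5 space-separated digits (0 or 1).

Answer: 1 0 1 1 1
1 1 0 0 0
0 1 1 0 1
1 0 1 1 1
0 0 1 0 1

Derivation:
After press 1 at (1,4):
1 0 1 1 1
1 1 0 0 0
0 1 1 0 1
1 0 1 1 1
0 0 1 0 1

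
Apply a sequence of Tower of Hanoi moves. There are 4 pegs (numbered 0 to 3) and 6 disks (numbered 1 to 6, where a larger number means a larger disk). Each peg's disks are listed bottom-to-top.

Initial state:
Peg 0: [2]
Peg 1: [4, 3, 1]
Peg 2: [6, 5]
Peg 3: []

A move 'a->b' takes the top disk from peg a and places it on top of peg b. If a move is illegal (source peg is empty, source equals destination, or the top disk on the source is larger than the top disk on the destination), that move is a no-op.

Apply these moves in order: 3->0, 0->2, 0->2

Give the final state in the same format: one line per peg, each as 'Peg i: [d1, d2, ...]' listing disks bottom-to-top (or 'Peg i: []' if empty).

Answer: Peg 0: []
Peg 1: [4, 3, 1]
Peg 2: [6, 5, 2]
Peg 3: []

Derivation:
After move 1 (3->0):
Peg 0: [2]
Peg 1: [4, 3, 1]
Peg 2: [6, 5]
Peg 3: []

After move 2 (0->2):
Peg 0: []
Peg 1: [4, 3, 1]
Peg 2: [6, 5, 2]
Peg 3: []

After move 3 (0->2):
Peg 0: []
Peg 1: [4, 3, 1]
Peg 2: [6, 5, 2]
Peg 3: []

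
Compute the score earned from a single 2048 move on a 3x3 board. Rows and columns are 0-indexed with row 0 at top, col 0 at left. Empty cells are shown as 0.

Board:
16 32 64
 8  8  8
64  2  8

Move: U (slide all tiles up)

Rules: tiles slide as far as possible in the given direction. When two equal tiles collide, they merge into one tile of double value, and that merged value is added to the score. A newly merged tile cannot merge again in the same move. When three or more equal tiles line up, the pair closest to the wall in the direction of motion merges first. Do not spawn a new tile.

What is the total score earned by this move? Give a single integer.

Slide up:
col 0: [16, 8, 64] -> [16, 8, 64]  score +0 (running 0)
col 1: [32, 8, 2] -> [32, 8, 2]  score +0 (running 0)
col 2: [64, 8, 8] -> [64, 16, 0]  score +16 (running 16)
Board after move:
16 32 64
 8  8 16
64  2  0

Answer: 16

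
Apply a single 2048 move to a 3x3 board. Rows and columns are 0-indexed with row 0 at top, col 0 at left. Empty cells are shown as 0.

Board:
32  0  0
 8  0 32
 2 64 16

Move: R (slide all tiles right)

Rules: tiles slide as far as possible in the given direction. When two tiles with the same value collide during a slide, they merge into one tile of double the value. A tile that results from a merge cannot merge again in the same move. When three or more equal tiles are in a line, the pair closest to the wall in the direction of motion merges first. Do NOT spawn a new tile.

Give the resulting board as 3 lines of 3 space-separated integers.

Answer:  0  0 32
 0  8 32
 2 64 16

Derivation:
Slide right:
row 0: [32, 0, 0] -> [0, 0, 32]
row 1: [8, 0, 32] -> [0, 8, 32]
row 2: [2, 64, 16] -> [2, 64, 16]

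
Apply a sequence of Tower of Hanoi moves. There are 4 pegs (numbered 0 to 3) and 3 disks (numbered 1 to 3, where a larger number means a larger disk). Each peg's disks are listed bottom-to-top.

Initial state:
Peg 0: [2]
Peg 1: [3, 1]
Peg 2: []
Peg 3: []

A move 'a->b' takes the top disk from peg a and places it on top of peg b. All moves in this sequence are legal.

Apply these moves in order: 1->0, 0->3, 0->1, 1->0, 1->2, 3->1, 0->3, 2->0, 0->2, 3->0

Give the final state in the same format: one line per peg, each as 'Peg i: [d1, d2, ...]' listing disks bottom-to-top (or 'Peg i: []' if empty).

Answer: Peg 0: [2]
Peg 1: [1]
Peg 2: [3]
Peg 3: []

Derivation:
After move 1 (1->0):
Peg 0: [2, 1]
Peg 1: [3]
Peg 2: []
Peg 3: []

After move 2 (0->3):
Peg 0: [2]
Peg 1: [3]
Peg 2: []
Peg 3: [1]

After move 3 (0->1):
Peg 0: []
Peg 1: [3, 2]
Peg 2: []
Peg 3: [1]

After move 4 (1->0):
Peg 0: [2]
Peg 1: [3]
Peg 2: []
Peg 3: [1]

After move 5 (1->2):
Peg 0: [2]
Peg 1: []
Peg 2: [3]
Peg 3: [1]

After move 6 (3->1):
Peg 0: [2]
Peg 1: [1]
Peg 2: [3]
Peg 3: []

After move 7 (0->3):
Peg 0: []
Peg 1: [1]
Peg 2: [3]
Peg 3: [2]

After move 8 (2->0):
Peg 0: [3]
Peg 1: [1]
Peg 2: []
Peg 3: [2]

After move 9 (0->2):
Peg 0: []
Peg 1: [1]
Peg 2: [3]
Peg 3: [2]

After move 10 (3->0):
Peg 0: [2]
Peg 1: [1]
Peg 2: [3]
Peg 3: []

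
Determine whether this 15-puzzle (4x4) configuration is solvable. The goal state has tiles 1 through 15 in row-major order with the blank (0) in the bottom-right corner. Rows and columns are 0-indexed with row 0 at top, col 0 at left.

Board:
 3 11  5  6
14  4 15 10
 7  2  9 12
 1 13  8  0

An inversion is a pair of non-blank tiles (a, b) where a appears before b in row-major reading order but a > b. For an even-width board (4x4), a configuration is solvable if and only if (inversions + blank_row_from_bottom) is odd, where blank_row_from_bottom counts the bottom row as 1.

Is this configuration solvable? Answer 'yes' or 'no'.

Answer: no

Derivation:
Inversions: 49
Blank is in row 3 (0-indexed from top), which is row 1 counting from the bottom (bottom = 1).
49 + 1 = 50, which is even, so the puzzle is not solvable.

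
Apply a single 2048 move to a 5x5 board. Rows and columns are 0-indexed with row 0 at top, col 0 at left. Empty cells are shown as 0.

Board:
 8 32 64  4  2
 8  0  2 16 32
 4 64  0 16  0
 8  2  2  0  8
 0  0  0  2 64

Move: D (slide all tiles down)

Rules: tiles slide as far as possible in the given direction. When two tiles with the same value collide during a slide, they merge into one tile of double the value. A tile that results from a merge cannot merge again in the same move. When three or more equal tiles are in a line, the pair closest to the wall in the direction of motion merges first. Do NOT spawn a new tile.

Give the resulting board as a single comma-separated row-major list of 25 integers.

Answer: 0, 0, 0, 0, 0, 0, 0, 0, 0, 2, 16, 32, 0, 4, 32, 4, 64, 64, 32, 8, 8, 2, 4, 2, 64

Derivation:
Slide down:
col 0: [8, 8, 4, 8, 0] -> [0, 0, 16, 4, 8]
col 1: [32, 0, 64, 2, 0] -> [0, 0, 32, 64, 2]
col 2: [64, 2, 0, 2, 0] -> [0, 0, 0, 64, 4]
col 3: [4, 16, 16, 0, 2] -> [0, 0, 4, 32, 2]
col 4: [2, 32, 0, 8, 64] -> [0, 2, 32, 8, 64]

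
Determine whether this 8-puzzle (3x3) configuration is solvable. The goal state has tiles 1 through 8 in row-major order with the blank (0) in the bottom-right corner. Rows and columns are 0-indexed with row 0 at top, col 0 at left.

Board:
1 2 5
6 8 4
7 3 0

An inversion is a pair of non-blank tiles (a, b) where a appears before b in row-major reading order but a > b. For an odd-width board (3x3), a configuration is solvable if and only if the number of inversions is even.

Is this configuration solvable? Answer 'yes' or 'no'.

Answer: no

Derivation:
Inversions (pairs i<j in row-major order where tile[i] > tile[j] > 0): 9
9 is odd, so the puzzle is not solvable.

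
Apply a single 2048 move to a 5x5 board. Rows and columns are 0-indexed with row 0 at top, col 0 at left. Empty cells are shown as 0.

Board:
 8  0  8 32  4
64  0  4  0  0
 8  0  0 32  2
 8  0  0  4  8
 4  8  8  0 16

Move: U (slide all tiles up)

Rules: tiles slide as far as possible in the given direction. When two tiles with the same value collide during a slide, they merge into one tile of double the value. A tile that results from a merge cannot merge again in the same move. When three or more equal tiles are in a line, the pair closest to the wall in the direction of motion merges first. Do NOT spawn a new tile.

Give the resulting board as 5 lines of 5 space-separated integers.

Answer:  8  8  8 64  4
64  0  4  4  2
16  0  8  0  8
 4  0  0  0 16
 0  0  0  0  0

Derivation:
Slide up:
col 0: [8, 64, 8, 8, 4] -> [8, 64, 16, 4, 0]
col 1: [0, 0, 0, 0, 8] -> [8, 0, 0, 0, 0]
col 2: [8, 4, 0, 0, 8] -> [8, 4, 8, 0, 0]
col 3: [32, 0, 32, 4, 0] -> [64, 4, 0, 0, 0]
col 4: [4, 0, 2, 8, 16] -> [4, 2, 8, 16, 0]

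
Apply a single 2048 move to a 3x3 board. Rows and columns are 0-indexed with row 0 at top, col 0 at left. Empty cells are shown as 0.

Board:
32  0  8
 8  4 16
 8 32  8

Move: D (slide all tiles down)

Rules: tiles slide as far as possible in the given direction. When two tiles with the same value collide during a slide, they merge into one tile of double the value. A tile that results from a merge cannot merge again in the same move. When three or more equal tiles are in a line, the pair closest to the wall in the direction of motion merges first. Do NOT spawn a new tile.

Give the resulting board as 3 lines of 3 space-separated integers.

Slide down:
col 0: [32, 8, 8] -> [0, 32, 16]
col 1: [0, 4, 32] -> [0, 4, 32]
col 2: [8, 16, 8] -> [8, 16, 8]

Answer:  0  0  8
32  4 16
16 32  8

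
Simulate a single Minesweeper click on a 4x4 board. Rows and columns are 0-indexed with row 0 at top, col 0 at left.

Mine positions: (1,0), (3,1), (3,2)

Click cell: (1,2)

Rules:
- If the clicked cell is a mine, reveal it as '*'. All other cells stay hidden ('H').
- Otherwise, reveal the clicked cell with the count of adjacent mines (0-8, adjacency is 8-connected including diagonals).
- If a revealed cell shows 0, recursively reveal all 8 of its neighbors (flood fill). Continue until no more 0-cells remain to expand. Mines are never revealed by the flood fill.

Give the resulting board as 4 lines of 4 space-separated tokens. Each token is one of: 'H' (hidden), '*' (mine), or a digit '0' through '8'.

H 1 0 0
H 1 0 0
H 3 2 1
H H H H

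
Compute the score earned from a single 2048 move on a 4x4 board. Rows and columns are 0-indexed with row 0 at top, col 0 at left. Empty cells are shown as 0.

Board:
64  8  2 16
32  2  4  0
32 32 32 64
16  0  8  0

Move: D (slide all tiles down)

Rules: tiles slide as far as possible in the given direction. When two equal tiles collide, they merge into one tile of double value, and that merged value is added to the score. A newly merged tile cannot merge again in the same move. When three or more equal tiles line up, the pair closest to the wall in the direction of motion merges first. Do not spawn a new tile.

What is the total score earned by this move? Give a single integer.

Answer: 64

Derivation:
Slide down:
col 0: [64, 32, 32, 16] -> [0, 64, 64, 16]  score +64 (running 64)
col 1: [8, 2, 32, 0] -> [0, 8, 2, 32]  score +0 (running 64)
col 2: [2, 4, 32, 8] -> [2, 4, 32, 8]  score +0 (running 64)
col 3: [16, 0, 64, 0] -> [0, 0, 16, 64]  score +0 (running 64)
Board after move:
 0  0  2  0
64  8  4  0
64  2 32 16
16 32  8 64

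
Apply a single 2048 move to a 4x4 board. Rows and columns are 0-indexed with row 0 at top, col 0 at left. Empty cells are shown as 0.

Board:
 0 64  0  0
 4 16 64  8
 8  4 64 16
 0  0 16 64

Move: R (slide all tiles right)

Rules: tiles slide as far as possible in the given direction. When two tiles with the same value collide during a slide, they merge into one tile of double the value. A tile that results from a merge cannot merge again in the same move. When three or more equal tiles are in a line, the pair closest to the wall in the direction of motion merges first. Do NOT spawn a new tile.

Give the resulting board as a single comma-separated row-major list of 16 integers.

Answer: 0, 0, 0, 64, 4, 16, 64, 8, 8, 4, 64, 16, 0, 0, 16, 64

Derivation:
Slide right:
row 0: [0, 64, 0, 0] -> [0, 0, 0, 64]
row 1: [4, 16, 64, 8] -> [4, 16, 64, 8]
row 2: [8, 4, 64, 16] -> [8, 4, 64, 16]
row 3: [0, 0, 16, 64] -> [0, 0, 16, 64]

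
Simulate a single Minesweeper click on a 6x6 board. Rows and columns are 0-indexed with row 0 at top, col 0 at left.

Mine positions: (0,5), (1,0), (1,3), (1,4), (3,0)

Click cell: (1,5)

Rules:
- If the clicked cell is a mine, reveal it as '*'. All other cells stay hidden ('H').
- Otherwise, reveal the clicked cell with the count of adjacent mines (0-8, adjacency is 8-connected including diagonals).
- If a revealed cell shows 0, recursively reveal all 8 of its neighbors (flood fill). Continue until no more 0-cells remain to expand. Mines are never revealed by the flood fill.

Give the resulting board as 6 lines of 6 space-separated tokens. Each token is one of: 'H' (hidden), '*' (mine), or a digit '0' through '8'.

H H H H H H
H H H H H 2
H H H H H H
H H H H H H
H H H H H H
H H H H H H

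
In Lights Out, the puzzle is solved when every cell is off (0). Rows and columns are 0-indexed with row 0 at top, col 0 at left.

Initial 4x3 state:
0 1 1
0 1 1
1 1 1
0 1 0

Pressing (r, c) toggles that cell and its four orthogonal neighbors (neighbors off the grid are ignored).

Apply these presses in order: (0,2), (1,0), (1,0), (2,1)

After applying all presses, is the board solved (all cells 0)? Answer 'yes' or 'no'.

Answer: yes

Derivation:
After press 1 at (0,2):
0 0 0
0 1 0
1 1 1
0 1 0

After press 2 at (1,0):
1 0 0
1 0 0
0 1 1
0 1 0

After press 3 at (1,0):
0 0 0
0 1 0
1 1 1
0 1 0

After press 4 at (2,1):
0 0 0
0 0 0
0 0 0
0 0 0

Lights still on: 0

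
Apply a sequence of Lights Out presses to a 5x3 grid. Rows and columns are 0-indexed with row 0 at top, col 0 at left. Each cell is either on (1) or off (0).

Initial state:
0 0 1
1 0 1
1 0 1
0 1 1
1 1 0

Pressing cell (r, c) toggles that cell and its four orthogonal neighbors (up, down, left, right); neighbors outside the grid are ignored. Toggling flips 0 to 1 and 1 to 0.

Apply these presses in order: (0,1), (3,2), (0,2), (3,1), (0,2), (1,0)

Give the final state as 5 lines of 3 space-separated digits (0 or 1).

After press 1 at (0,1):
1 1 0
1 1 1
1 0 1
0 1 1
1 1 0

After press 2 at (3,2):
1 1 0
1 1 1
1 0 0
0 0 0
1 1 1

After press 3 at (0,2):
1 0 1
1 1 0
1 0 0
0 0 0
1 1 1

After press 4 at (3,1):
1 0 1
1 1 0
1 1 0
1 1 1
1 0 1

After press 5 at (0,2):
1 1 0
1 1 1
1 1 0
1 1 1
1 0 1

After press 6 at (1,0):
0 1 0
0 0 1
0 1 0
1 1 1
1 0 1

Answer: 0 1 0
0 0 1
0 1 0
1 1 1
1 0 1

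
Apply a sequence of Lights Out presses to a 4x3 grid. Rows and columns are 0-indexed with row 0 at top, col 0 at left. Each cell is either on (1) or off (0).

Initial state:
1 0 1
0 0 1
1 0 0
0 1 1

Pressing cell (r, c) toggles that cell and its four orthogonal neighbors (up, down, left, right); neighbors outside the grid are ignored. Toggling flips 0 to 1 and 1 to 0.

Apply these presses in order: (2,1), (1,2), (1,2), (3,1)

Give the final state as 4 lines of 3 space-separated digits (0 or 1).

After press 1 at (2,1):
1 0 1
0 1 1
0 1 1
0 0 1

After press 2 at (1,2):
1 0 0
0 0 0
0 1 0
0 0 1

After press 3 at (1,2):
1 0 1
0 1 1
0 1 1
0 0 1

After press 4 at (3,1):
1 0 1
0 1 1
0 0 1
1 1 0

Answer: 1 0 1
0 1 1
0 0 1
1 1 0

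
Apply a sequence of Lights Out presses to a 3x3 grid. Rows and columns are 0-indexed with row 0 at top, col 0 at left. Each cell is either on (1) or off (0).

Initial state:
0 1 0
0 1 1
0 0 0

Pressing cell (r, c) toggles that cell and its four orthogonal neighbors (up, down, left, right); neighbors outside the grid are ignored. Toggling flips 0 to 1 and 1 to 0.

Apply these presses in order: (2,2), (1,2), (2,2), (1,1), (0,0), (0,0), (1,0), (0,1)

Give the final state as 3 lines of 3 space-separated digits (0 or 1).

Answer: 0 1 0
0 1 1
1 1 1

Derivation:
After press 1 at (2,2):
0 1 0
0 1 0
0 1 1

After press 2 at (1,2):
0 1 1
0 0 1
0 1 0

After press 3 at (2,2):
0 1 1
0 0 0
0 0 1

After press 4 at (1,1):
0 0 1
1 1 1
0 1 1

After press 5 at (0,0):
1 1 1
0 1 1
0 1 1

After press 6 at (0,0):
0 0 1
1 1 1
0 1 1

After press 7 at (1,0):
1 0 1
0 0 1
1 1 1

After press 8 at (0,1):
0 1 0
0 1 1
1 1 1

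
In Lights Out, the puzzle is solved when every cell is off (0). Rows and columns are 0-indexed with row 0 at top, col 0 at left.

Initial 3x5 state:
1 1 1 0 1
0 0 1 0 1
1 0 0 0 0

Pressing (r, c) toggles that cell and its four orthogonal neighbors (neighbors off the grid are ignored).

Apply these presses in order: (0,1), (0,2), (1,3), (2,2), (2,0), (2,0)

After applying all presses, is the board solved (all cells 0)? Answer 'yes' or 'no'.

After press 1 at (0,1):
0 0 0 0 1
0 1 1 0 1
1 0 0 0 0

After press 2 at (0,2):
0 1 1 1 1
0 1 0 0 1
1 0 0 0 0

After press 3 at (1,3):
0 1 1 0 1
0 1 1 1 0
1 0 0 1 0

After press 4 at (2,2):
0 1 1 0 1
0 1 0 1 0
1 1 1 0 0

After press 5 at (2,0):
0 1 1 0 1
1 1 0 1 0
0 0 1 0 0

After press 6 at (2,0):
0 1 1 0 1
0 1 0 1 0
1 1 1 0 0

Lights still on: 8

Answer: no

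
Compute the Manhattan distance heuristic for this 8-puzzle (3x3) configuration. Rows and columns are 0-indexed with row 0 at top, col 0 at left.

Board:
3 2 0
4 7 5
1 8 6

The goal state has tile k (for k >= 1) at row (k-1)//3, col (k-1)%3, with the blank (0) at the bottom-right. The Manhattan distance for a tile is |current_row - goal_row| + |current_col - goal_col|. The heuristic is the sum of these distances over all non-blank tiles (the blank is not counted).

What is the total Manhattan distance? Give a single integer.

Answer: 8

Derivation:
Tile 3: (0,0)->(0,2) = 2
Tile 2: (0,1)->(0,1) = 0
Tile 4: (1,0)->(1,0) = 0
Tile 7: (1,1)->(2,0) = 2
Tile 5: (1,2)->(1,1) = 1
Tile 1: (2,0)->(0,0) = 2
Tile 8: (2,1)->(2,1) = 0
Tile 6: (2,2)->(1,2) = 1
Sum: 2 + 0 + 0 + 2 + 1 + 2 + 0 + 1 = 8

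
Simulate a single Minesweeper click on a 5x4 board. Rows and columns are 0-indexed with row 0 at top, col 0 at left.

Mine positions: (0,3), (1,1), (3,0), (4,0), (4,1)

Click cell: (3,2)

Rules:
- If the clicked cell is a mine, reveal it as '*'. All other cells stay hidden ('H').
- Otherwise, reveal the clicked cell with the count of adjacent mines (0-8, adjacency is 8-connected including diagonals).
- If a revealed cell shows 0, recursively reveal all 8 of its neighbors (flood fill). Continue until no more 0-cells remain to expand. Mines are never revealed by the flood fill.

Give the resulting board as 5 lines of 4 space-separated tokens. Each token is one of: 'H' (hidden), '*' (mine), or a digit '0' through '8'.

H H H H
H H H H
H H H H
H H 1 H
H H H H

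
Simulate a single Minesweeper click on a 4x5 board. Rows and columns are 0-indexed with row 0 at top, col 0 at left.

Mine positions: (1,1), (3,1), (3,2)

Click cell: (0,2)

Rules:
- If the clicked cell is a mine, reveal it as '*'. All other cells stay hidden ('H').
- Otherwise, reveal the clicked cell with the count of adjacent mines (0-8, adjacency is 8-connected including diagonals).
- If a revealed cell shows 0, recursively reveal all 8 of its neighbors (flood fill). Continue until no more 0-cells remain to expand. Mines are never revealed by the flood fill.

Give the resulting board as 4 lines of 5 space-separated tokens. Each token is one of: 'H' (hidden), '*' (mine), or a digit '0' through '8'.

H H 1 H H
H H H H H
H H H H H
H H H H H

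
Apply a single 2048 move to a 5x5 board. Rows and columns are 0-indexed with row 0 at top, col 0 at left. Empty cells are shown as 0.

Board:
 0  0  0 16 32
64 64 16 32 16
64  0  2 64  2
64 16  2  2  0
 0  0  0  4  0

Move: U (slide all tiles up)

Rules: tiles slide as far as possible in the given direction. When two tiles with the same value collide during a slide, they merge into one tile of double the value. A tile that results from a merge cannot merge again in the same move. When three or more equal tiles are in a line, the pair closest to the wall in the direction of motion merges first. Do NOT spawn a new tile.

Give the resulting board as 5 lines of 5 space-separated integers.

Answer: 128  64  16  16  32
 64  16   4  32  16
  0   0   0  64   2
  0   0   0   2   0
  0   0   0   4   0

Derivation:
Slide up:
col 0: [0, 64, 64, 64, 0] -> [128, 64, 0, 0, 0]
col 1: [0, 64, 0, 16, 0] -> [64, 16, 0, 0, 0]
col 2: [0, 16, 2, 2, 0] -> [16, 4, 0, 0, 0]
col 3: [16, 32, 64, 2, 4] -> [16, 32, 64, 2, 4]
col 4: [32, 16, 2, 0, 0] -> [32, 16, 2, 0, 0]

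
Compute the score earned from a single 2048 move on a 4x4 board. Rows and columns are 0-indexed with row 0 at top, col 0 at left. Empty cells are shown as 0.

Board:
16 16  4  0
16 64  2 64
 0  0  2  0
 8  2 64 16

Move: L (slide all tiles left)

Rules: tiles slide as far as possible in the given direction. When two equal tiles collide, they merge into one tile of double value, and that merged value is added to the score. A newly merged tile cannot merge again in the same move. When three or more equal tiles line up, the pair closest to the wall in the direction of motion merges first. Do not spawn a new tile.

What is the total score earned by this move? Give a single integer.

Answer: 32

Derivation:
Slide left:
row 0: [16, 16, 4, 0] -> [32, 4, 0, 0]  score +32 (running 32)
row 1: [16, 64, 2, 64] -> [16, 64, 2, 64]  score +0 (running 32)
row 2: [0, 0, 2, 0] -> [2, 0, 0, 0]  score +0 (running 32)
row 3: [8, 2, 64, 16] -> [8, 2, 64, 16]  score +0 (running 32)
Board after move:
32  4  0  0
16 64  2 64
 2  0  0  0
 8  2 64 16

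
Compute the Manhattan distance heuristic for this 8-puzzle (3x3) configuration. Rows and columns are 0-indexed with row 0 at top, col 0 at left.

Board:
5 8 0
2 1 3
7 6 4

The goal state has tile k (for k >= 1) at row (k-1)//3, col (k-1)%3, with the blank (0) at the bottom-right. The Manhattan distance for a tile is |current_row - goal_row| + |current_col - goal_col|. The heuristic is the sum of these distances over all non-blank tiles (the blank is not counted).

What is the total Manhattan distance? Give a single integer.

Tile 5: (0,0)->(1,1) = 2
Tile 8: (0,1)->(2,1) = 2
Tile 2: (1,0)->(0,1) = 2
Tile 1: (1,1)->(0,0) = 2
Tile 3: (1,2)->(0,2) = 1
Tile 7: (2,0)->(2,0) = 0
Tile 6: (2,1)->(1,2) = 2
Tile 4: (2,2)->(1,0) = 3
Sum: 2 + 2 + 2 + 2 + 1 + 0 + 2 + 3 = 14

Answer: 14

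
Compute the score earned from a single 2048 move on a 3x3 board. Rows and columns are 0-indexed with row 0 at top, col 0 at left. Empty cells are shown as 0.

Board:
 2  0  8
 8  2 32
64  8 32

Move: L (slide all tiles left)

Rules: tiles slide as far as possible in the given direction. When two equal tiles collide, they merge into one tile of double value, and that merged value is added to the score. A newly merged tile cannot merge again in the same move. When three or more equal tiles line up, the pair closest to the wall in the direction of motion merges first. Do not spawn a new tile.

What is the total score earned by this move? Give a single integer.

Slide left:
row 0: [2, 0, 8] -> [2, 8, 0]  score +0 (running 0)
row 1: [8, 2, 32] -> [8, 2, 32]  score +0 (running 0)
row 2: [64, 8, 32] -> [64, 8, 32]  score +0 (running 0)
Board after move:
 2  8  0
 8  2 32
64  8 32

Answer: 0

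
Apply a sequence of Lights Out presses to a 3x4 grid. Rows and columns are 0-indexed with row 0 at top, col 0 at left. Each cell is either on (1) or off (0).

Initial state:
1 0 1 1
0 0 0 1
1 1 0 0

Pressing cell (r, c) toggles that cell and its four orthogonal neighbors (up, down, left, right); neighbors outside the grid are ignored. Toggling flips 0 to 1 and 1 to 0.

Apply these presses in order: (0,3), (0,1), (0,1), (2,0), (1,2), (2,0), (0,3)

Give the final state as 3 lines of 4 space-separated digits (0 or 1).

Answer: 1 0 0 1
0 1 1 0
1 1 1 0

Derivation:
After press 1 at (0,3):
1 0 0 0
0 0 0 0
1 1 0 0

After press 2 at (0,1):
0 1 1 0
0 1 0 0
1 1 0 0

After press 3 at (0,1):
1 0 0 0
0 0 0 0
1 1 0 0

After press 4 at (2,0):
1 0 0 0
1 0 0 0
0 0 0 0

After press 5 at (1,2):
1 0 1 0
1 1 1 1
0 0 1 0

After press 6 at (2,0):
1 0 1 0
0 1 1 1
1 1 1 0

After press 7 at (0,3):
1 0 0 1
0 1 1 0
1 1 1 0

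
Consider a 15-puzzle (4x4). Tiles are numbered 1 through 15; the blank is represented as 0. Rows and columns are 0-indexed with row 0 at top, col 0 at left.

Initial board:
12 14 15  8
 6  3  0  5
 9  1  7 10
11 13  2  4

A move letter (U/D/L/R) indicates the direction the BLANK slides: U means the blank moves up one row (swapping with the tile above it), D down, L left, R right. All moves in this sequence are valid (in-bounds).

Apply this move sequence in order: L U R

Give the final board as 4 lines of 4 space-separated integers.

Answer: 12 15  0  8
 6 14  3  5
 9  1  7 10
11 13  2  4

Derivation:
After move 1 (L):
12 14 15  8
 6  0  3  5
 9  1  7 10
11 13  2  4

After move 2 (U):
12  0 15  8
 6 14  3  5
 9  1  7 10
11 13  2  4

After move 3 (R):
12 15  0  8
 6 14  3  5
 9  1  7 10
11 13  2  4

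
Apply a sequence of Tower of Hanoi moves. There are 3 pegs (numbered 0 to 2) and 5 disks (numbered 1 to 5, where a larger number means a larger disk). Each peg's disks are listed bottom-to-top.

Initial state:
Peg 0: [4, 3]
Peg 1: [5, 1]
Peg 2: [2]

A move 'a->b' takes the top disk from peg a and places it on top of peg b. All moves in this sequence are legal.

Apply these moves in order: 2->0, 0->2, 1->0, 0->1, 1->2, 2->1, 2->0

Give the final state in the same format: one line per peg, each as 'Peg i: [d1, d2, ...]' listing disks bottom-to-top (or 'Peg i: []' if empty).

After move 1 (2->0):
Peg 0: [4, 3, 2]
Peg 1: [5, 1]
Peg 2: []

After move 2 (0->2):
Peg 0: [4, 3]
Peg 1: [5, 1]
Peg 2: [2]

After move 3 (1->0):
Peg 0: [4, 3, 1]
Peg 1: [5]
Peg 2: [2]

After move 4 (0->1):
Peg 0: [4, 3]
Peg 1: [5, 1]
Peg 2: [2]

After move 5 (1->2):
Peg 0: [4, 3]
Peg 1: [5]
Peg 2: [2, 1]

After move 6 (2->1):
Peg 0: [4, 3]
Peg 1: [5, 1]
Peg 2: [2]

After move 7 (2->0):
Peg 0: [4, 3, 2]
Peg 1: [5, 1]
Peg 2: []

Answer: Peg 0: [4, 3, 2]
Peg 1: [5, 1]
Peg 2: []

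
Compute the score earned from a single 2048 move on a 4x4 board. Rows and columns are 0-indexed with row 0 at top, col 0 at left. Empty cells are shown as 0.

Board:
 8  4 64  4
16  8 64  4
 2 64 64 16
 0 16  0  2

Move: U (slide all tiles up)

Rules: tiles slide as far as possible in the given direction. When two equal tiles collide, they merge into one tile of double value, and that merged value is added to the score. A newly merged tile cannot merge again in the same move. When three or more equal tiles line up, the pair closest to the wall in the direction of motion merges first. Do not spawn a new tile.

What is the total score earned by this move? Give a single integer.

Slide up:
col 0: [8, 16, 2, 0] -> [8, 16, 2, 0]  score +0 (running 0)
col 1: [4, 8, 64, 16] -> [4, 8, 64, 16]  score +0 (running 0)
col 2: [64, 64, 64, 0] -> [128, 64, 0, 0]  score +128 (running 128)
col 3: [4, 4, 16, 2] -> [8, 16, 2, 0]  score +8 (running 136)
Board after move:
  8   4 128   8
 16   8  64  16
  2  64   0   2
  0  16   0   0

Answer: 136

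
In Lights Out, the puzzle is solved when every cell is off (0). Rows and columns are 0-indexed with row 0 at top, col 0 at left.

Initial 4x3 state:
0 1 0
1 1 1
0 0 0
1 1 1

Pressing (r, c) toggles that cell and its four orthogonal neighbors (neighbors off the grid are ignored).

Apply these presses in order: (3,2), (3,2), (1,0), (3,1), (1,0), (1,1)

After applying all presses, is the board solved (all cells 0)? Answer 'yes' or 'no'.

Answer: yes

Derivation:
After press 1 at (3,2):
0 1 0
1 1 1
0 0 1
1 0 0

After press 2 at (3,2):
0 1 0
1 1 1
0 0 0
1 1 1

After press 3 at (1,0):
1 1 0
0 0 1
1 0 0
1 1 1

After press 4 at (3,1):
1 1 0
0 0 1
1 1 0
0 0 0

After press 5 at (1,0):
0 1 0
1 1 1
0 1 0
0 0 0

After press 6 at (1,1):
0 0 0
0 0 0
0 0 0
0 0 0

Lights still on: 0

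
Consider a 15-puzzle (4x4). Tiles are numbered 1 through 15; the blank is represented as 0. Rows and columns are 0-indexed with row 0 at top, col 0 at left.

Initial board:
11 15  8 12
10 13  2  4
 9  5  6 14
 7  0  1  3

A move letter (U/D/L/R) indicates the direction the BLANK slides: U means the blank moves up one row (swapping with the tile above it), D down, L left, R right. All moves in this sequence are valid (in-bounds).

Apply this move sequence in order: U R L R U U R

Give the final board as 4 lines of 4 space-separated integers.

Answer: 11 15 12  0
10 13  8  4
 9  6  2 14
 7  5  1  3

Derivation:
After move 1 (U):
11 15  8 12
10 13  2  4
 9  0  6 14
 7  5  1  3

After move 2 (R):
11 15  8 12
10 13  2  4
 9  6  0 14
 7  5  1  3

After move 3 (L):
11 15  8 12
10 13  2  4
 9  0  6 14
 7  5  1  3

After move 4 (R):
11 15  8 12
10 13  2  4
 9  6  0 14
 7  5  1  3

After move 5 (U):
11 15  8 12
10 13  0  4
 9  6  2 14
 7  5  1  3

After move 6 (U):
11 15  0 12
10 13  8  4
 9  6  2 14
 7  5  1  3

After move 7 (R):
11 15 12  0
10 13  8  4
 9  6  2 14
 7  5  1  3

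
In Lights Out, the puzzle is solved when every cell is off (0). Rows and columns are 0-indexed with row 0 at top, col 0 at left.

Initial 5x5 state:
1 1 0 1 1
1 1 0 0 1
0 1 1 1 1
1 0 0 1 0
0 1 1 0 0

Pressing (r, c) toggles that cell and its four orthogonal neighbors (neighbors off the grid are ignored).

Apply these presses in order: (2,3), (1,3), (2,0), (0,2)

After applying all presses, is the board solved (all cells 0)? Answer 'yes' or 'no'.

Answer: no

Derivation:
After press 1 at (2,3):
1 1 0 1 1
1 1 0 1 1
0 1 0 0 0
1 0 0 0 0
0 1 1 0 0

After press 2 at (1,3):
1 1 0 0 1
1 1 1 0 0
0 1 0 1 0
1 0 0 0 0
0 1 1 0 0

After press 3 at (2,0):
1 1 0 0 1
0 1 1 0 0
1 0 0 1 0
0 0 0 0 0
0 1 1 0 0

After press 4 at (0,2):
1 0 1 1 1
0 1 0 0 0
1 0 0 1 0
0 0 0 0 0
0 1 1 0 0

Lights still on: 9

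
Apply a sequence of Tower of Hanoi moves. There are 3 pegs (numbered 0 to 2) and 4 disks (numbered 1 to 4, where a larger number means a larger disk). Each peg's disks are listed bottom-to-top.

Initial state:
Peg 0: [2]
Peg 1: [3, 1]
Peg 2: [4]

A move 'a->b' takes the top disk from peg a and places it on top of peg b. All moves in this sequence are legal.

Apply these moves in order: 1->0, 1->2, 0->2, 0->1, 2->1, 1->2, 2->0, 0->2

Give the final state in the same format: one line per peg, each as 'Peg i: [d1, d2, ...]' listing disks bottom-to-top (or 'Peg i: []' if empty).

Answer: Peg 0: []
Peg 1: [2]
Peg 2: [4, 3, 1]

Derivation:
After move 1 (1->0):
Peg 0: [2, 1]
Peg 1: [3]
Peg 2: [4]

After move 2 (1->2):
Peg 0: [2, 1]
Peg 1: []
Peg 2: [4, 3]

After move 3 (0->2):
Peg 0: [2]
Peg 1: []
Peg 2: [4, 3, 1]

After move 4 (0->1):
Peg 0: []
Peg 1: [2]
Peg 2: [4, 3, 1]

After move 5 (2->1):
Peg 0: []
Peg 1: [2, 1]
Peg 2: [4, 3]

After move 6 (1->2):
Peg 0: []
Peg 1: [2]
Peg 2: [4, 3, 1]

After move 7 (2->0):
Peg 0: [1]
Peg 1: [2]
Peg 2: [4, 3]

After move 8 (0->2):
Peg 0: []
Peg 1: [2]
Peg 2: [4, 3, 1]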